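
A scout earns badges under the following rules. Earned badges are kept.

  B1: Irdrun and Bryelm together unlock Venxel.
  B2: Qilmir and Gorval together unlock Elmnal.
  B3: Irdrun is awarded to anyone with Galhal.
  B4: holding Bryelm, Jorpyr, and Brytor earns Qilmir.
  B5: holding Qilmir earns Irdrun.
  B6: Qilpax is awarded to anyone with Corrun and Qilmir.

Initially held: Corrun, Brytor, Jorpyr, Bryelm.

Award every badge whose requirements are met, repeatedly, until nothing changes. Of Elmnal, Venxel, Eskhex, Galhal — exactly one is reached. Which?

Venxel

With Bryelm, Jorpyr, and Brytor, Qilmir is earned (B4).
With Qilmir, Irdrun is earned (B5).
With Irdrun and Bryelm, Venxel is earned (B1).
No rule produces Eskhex, and it is not given. Elmnal would need Qilmir and Gorval (B2), but Gorval is never earned. No rule produces Galhal, and it is not given.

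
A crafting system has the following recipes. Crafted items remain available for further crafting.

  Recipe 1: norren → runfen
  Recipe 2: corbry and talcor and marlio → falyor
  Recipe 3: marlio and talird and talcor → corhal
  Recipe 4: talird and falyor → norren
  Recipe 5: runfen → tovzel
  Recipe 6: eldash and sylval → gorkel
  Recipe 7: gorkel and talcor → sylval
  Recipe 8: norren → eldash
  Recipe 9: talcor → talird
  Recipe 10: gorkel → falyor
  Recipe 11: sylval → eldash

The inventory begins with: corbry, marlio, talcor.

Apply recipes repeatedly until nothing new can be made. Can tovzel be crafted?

Using Recipe 2, corbry, talcor, and marlio make falyor.
Using Recipe 9, talcor makes talird.
Using Recipe 4, talird and falyor make norren.
Using Recipe 1, norren makes runfen.
runfen → tovzel (Recipe 5).

Yes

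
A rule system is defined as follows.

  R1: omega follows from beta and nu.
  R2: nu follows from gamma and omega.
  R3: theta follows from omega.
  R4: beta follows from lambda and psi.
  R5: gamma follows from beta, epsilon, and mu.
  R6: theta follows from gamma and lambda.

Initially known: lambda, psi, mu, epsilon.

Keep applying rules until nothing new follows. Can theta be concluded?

Yes

lambda and psi hold, so beta follows (R4).
From beta, epsilon, and mu, R5 gives gamma.
gamma and lambda hold, so theta follows (R6).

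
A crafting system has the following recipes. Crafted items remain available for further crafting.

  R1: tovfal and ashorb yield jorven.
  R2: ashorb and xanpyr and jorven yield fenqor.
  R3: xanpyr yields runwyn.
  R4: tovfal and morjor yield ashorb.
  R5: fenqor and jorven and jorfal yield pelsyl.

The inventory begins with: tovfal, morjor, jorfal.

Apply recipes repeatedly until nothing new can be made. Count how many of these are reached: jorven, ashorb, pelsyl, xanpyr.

2

tovfal and morjor → ashorb (R4).
tovfal and ashorb → jorven (R1).
jorven: reached.
ashorb: reached.
pelsyl would need fenqor, jorven, and jorfal (R5), but fenqor is never obtained.
No rule produces xanpyr, and it is not given.
Reached: jorven and ashorb — 2 of the 4.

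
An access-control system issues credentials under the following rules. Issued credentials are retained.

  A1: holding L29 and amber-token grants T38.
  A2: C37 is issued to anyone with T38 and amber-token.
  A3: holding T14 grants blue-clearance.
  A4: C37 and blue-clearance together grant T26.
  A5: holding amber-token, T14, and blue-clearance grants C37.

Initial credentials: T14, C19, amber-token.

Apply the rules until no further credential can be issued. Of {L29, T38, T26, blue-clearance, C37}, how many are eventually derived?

Holding T14 grants blue-clearance (A3).
Holding amber-token, T14, and blue-clearance grants C37 (A5).
Holding C37 and blue-clearance grants T26 (A4).
No rule produces L29, and it is not given.
T38 would need L29 and amber-token (A1), but L29 is never granted.
T26: reached.
blue-clearance: reached.
C37: reached.
Reached: T26, blue-clearance, and C37 — 3 of the 5.

3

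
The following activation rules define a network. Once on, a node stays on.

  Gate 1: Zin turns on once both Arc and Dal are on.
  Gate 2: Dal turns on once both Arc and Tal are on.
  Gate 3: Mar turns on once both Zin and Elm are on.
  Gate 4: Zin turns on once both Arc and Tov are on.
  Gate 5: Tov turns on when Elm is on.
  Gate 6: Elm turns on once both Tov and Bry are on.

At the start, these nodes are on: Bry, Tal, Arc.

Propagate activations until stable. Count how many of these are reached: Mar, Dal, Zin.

Arc and Tal are on, so Dal turns on (Gate 2).
Arc and Dal are on, so Zin turns on (Gate 1).
Mar would need Zin and Elm (Gate 3), but Elm never turns on.
Dal: reached.
Zin: reached.
Reached: Dal and Zin — 2 of the 3.

2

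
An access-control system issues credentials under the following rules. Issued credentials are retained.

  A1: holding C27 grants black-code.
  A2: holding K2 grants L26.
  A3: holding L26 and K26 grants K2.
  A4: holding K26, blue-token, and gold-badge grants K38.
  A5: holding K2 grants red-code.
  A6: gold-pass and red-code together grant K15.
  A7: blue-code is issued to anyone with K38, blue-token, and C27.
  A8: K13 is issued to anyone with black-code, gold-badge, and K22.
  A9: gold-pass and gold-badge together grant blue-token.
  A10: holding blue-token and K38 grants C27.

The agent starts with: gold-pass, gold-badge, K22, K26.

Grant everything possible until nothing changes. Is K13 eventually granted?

Holding gold-pass and gold-badge grants blue-token (A9).
Holding K26, blue-token, and gold-badge grants K38 (A4).
Holding blue-token and K38 grants C27 (A10).
Holding C27 grants black-code (A1).
Holding black-code, gold-badge, and K22 grants K13 (A8).

Yes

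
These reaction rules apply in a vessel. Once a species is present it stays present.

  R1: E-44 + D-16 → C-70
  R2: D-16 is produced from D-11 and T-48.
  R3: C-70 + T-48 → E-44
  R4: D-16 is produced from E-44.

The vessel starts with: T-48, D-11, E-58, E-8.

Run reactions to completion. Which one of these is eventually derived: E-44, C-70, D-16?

D-11 and T-48 present → D-16 forms (R2).
E-44 would need C-70 and T-48 (R3), but C-70 never forms. C-70 would need E-44 and D-16 (R1), but E-44 never forms.

D-16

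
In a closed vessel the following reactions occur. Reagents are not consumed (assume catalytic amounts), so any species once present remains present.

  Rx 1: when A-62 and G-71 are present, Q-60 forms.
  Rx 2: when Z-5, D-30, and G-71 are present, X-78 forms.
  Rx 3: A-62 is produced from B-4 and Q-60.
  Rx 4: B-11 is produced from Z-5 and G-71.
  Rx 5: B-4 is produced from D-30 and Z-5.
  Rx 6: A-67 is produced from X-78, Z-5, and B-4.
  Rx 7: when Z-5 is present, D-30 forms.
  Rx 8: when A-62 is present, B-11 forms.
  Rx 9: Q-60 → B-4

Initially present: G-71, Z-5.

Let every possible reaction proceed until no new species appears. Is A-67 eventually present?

Z-5 present → D-30 forms (Rx 7).
Z-5, D-30, and G-71 present → X-78 forms (Rx 2).
D-30 and Z-5 present → B-4 forms (Rx 5).
X-78, Z-5, and B-4 present → A-67 forms (Rx 6).

Yes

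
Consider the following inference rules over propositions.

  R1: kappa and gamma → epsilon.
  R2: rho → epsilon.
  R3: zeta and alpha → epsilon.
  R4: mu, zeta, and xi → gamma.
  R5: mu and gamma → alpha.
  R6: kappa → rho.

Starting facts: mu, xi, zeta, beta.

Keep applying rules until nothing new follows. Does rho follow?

rho would need kappa (R6), but kappa is never established.

No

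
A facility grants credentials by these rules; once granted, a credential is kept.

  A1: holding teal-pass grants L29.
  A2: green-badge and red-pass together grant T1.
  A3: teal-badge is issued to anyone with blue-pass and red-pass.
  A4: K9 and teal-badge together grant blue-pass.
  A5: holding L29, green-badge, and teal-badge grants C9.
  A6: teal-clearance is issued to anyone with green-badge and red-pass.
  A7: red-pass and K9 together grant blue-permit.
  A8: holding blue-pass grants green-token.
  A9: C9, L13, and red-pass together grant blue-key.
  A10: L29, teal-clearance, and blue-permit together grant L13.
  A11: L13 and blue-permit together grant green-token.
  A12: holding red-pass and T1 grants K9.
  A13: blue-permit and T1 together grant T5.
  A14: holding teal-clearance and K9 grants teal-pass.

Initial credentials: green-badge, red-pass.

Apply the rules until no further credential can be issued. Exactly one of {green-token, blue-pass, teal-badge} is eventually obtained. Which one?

Holding green-badge and red-pass grants teal-clearance (A6).
Holding green-badge and red-pass grants T1 (A2).
Holding red-pass and T1 grants K9 (A12).
Holding red-pass and K9 grants blue-permit (A7).
Holding teal-clearance and K9 grants teal-pass (A14).
Holding teal-pass grants L29 (A1).
Holding L29, teal-clearance, and blue-permit grants L13 (A10).
Holding L13 and blue-permit grants green-token (A11).
blue-pass would need K9 and teal-badge (A4), but teal-badge is never granted. teal-badge would need blue-pass and red-pass (A3), but blue-pass is never granted.

green-token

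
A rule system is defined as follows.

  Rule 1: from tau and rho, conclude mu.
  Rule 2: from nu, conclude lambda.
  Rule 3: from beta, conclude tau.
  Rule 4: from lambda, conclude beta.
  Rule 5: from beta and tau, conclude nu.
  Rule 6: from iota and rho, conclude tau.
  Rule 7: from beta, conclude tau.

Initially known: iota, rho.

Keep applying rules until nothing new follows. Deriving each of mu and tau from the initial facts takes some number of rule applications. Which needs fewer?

tau: From iota and rho, Rule 6 gives tau. [1 rule application]
mu: iota and rho hold, so tau follows (Rule 6). tau and rho hold, so mu follows (Rule 1). [2 rule applications]
tau needs fewer.

tau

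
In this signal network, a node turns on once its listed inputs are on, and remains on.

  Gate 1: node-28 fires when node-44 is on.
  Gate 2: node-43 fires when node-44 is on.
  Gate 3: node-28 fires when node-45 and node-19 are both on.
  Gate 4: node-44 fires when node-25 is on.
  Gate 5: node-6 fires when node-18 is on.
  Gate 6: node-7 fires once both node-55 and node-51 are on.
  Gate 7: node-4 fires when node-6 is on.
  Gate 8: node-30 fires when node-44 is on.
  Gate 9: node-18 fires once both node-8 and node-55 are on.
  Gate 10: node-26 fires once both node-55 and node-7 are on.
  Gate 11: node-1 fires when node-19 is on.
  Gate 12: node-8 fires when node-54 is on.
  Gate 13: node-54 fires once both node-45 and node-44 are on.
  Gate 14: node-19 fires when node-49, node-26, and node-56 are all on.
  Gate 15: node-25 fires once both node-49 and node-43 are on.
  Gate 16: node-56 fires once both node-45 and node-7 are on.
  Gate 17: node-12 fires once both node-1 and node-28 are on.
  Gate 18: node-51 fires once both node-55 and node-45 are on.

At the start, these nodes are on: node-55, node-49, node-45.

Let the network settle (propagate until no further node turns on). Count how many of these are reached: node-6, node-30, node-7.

1

Gate 18: node-55 and node-45 on → node-51 on.
Gate 6: node-55 and node-51 on → node-7 on.
node-6 would need node-18 (Gate 5), but node-18 never turns on.
node-30 would need node-44 (Gate 8), but node-44 never turns on.
node-7: reached.
Reached: node-7 — 1 of the 3.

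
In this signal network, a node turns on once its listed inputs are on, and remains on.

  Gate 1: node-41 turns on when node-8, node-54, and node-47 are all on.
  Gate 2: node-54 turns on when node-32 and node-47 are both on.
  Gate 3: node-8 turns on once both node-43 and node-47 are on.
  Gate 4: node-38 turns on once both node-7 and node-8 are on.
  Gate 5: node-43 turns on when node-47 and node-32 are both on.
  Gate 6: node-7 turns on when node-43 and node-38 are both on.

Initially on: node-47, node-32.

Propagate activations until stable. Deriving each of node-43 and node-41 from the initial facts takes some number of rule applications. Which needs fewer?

node-43

node-43: node-47 and node-32 are on, so node-43 turns on (Gate 5). [1 rule application]
node-41: Gate 2: node-32 and node-47 on → node-54 on. Gate 5: node-47 and node-32 on → node-43 on. Gate 3: node-43 and node-47 on → node-8 on. node-8, node-54, and node-47 are on, so node-41 turns on (Gate 1). [4 rule applications]
node-43 needs fewer.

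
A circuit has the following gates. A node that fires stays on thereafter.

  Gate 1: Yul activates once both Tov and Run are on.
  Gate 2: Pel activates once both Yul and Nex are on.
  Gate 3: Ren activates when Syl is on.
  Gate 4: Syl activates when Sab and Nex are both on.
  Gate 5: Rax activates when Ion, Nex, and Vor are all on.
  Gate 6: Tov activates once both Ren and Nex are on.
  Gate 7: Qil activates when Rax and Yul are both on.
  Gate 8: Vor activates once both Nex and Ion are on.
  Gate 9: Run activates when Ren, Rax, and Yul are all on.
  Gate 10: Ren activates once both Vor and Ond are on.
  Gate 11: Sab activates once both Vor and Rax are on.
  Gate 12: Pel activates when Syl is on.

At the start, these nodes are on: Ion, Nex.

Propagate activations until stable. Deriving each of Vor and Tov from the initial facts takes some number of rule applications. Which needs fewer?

Vor

Vor: Gate 8: Nex and Ion on → Vor on. [1 rule application]
Tov: Gate 8: Nex and Ion on → Vor on. Ion, Nex, and Vor are on, so Rax activates (Gate 5). Gate 11: Vor and Rax on → Sab on. Gate 4: Sab and Nex on → Syl on. Syl is on, so Ren activates (Gate 3). Ren and Nex are on, so Tov activates (Gate 6). [6 rule applications]
Vor needs fewer.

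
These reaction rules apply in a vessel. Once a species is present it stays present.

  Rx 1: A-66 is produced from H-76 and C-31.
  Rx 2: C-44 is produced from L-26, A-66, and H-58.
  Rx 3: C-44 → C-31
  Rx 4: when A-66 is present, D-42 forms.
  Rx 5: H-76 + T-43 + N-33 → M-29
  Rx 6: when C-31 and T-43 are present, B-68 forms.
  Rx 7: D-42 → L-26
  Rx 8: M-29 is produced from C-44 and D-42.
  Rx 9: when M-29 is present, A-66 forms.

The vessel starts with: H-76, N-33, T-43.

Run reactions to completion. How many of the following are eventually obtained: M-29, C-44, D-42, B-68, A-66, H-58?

3

H-76, T-43, and N-33 present → M-29 forms (Rx 5).
M-29 present → A-66 forms (Rx 9).
A-66 present → D-42 forms (Rx 4).
M-29: reached.
C-44 would need L-26, A-66, and H-58 (Rx 2), but H-58 never forms.
D-42: reached.
B-68 would need C-31 and T-43 (Rx 6), but C-31 never forms.
A-66: reached.
No rule produces H-58, and it is not given.
Reached: M-29, D-42, and A-66 — 3 of the 6.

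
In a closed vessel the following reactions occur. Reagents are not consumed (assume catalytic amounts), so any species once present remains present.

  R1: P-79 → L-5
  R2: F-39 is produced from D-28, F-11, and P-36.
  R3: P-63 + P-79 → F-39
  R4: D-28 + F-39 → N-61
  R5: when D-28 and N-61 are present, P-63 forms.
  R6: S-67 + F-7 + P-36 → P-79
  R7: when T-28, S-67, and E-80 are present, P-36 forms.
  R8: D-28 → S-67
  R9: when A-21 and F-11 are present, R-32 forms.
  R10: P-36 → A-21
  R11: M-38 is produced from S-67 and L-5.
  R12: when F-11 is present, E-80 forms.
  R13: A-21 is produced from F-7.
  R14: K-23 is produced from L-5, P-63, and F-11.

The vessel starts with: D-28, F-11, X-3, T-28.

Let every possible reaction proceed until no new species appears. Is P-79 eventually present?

P-79 would need S-67, F-7, and P-36 (R6), but F-7 never forms.

No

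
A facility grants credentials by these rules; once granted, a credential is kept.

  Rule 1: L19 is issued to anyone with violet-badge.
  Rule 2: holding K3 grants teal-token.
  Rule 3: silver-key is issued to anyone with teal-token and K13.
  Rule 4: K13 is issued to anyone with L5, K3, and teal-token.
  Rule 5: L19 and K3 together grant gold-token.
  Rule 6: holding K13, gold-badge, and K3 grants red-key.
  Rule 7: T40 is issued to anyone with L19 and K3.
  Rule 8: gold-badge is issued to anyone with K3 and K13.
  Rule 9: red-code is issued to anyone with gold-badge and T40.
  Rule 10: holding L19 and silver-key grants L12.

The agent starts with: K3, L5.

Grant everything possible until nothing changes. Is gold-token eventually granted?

No

gold-token would need L19 and K3 (Rule 5), but L19 is never granted.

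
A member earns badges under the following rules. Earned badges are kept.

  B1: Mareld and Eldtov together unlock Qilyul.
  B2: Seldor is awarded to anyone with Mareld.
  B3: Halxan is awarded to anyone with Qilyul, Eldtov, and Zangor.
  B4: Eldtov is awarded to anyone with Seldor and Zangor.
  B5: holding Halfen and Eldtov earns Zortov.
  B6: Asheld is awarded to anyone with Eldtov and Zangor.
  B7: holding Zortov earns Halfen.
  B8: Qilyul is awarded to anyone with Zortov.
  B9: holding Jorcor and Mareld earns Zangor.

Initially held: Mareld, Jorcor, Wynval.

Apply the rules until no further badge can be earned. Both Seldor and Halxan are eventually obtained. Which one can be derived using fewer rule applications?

Seldor

Seldor: With Mareld, Seldor is earned (B2). [1 rule application]
Halxan: With Mareld, Seldor is earned (B2). With Jorcor and Mareld, Zangor is earned (B9). With Seldor and Zangor, Eldtov is earned (B4). With Mareld and Eldtov, Qilyul is earned (B1). With Qilyul, Eldtov, and Zangor, Halxan is earned (B3). [5 rule applications]
Seldor needs fewer.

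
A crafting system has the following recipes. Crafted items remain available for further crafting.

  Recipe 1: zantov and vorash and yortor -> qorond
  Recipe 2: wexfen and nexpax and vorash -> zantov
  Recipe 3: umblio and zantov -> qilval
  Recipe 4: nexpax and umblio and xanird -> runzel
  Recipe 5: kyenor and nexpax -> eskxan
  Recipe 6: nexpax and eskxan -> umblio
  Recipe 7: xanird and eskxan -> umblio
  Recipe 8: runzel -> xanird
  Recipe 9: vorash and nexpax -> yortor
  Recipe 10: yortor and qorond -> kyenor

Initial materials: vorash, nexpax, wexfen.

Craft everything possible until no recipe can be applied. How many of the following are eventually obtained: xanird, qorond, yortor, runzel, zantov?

Using Recipe 2, wexfen, nexpax, and vorash make zantov.
vorash and nexpax -> yortor (Recipe 9).
Using Recipe 1, zantov, vorash, and yortor make qorond.
xanird would need runzel (Recipe 8), but runzel is never obtained.
qorond: reached.
yortor: reached.
runzel would need nexpax, umblio, and xanird (Recipe 4), but xanird is never obtained.
zantov: reached.
Reached: qorond, yortor, and zantov — 3 of the 5.

3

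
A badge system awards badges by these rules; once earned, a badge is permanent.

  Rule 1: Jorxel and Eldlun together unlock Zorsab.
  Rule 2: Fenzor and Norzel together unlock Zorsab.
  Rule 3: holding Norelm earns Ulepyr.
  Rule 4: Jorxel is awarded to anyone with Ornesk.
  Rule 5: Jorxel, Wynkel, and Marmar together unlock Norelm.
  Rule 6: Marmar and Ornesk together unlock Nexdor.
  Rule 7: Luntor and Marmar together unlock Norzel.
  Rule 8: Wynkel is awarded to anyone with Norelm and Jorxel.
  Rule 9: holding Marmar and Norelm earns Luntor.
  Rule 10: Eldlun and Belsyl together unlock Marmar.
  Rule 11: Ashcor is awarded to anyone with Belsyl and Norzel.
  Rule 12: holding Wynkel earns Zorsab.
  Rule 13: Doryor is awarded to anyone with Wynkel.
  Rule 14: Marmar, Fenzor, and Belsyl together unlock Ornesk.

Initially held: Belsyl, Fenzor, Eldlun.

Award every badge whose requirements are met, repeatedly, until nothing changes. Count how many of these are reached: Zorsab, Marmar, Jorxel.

With Eldlun and Belsyl, Marmar is earned (Rule 10).
With Marmar, Fenzor, and Belsyl, Ornesk is earned (Rule 14).
With Ornesk, Jorxel is earned (Rule 4).
With Jorxel and Eldlun, Zorsab is earned (Rule 1).
Zorsab: reached.
Marmar: reached.
Jorxel: reached.
All 3 are reached.

3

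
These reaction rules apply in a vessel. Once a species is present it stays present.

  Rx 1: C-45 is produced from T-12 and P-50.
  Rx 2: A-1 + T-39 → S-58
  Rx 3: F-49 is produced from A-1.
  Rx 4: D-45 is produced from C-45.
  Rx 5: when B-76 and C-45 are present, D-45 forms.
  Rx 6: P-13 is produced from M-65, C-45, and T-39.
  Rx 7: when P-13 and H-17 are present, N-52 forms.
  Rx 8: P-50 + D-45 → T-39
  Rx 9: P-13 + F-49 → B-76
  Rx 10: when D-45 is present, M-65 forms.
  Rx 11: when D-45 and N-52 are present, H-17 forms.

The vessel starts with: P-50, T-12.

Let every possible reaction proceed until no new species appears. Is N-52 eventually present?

N-52 would need P-13 and H-17 (Rx 7), but H-17 never forms.

No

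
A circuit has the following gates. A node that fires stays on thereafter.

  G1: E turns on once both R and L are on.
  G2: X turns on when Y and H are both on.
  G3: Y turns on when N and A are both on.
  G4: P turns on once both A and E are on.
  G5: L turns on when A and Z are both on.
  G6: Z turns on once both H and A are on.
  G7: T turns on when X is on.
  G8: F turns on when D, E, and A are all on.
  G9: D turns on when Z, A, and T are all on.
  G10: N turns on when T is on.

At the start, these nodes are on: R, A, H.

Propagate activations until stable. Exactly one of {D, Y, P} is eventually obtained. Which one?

G6: H and A on → Z on.
G5: A and Z on → L on.
G1: R and L on → E on.
G4: A and E on → P on.
Y would need N and A (G3), but N never turns on. D would need Z, A, and T (G9), but T never turns on.

P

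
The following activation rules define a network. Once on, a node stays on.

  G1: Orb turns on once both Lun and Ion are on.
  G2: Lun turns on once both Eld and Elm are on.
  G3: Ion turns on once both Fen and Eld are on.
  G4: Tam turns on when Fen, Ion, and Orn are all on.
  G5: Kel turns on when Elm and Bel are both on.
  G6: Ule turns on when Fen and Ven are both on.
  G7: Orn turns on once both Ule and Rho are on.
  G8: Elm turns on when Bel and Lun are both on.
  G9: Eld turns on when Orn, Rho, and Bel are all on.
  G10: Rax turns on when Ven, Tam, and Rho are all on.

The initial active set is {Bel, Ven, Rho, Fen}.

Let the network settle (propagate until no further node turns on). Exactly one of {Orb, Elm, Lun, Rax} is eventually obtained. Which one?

Fen and Ven are on, so Ule turns on (G6).
Ule and Rho are on, so Orn turns on (G7).
G9: Orn, Rho, and Bel on → Eld on.
Fen and Eld are on, so Ion turns on (G3).
G4: Fen, Ion, and Orn on → Tam on.
Ven, Tam, and Rho are on, so Rax turns on (G10).
Lun would need Eld and Elm (G2), but Elm never turns on. Orb would need Lun and Ion (G1), but Lun never turns on. Elm would need Bel and Lun (G8), but Lun never turns on.

Rax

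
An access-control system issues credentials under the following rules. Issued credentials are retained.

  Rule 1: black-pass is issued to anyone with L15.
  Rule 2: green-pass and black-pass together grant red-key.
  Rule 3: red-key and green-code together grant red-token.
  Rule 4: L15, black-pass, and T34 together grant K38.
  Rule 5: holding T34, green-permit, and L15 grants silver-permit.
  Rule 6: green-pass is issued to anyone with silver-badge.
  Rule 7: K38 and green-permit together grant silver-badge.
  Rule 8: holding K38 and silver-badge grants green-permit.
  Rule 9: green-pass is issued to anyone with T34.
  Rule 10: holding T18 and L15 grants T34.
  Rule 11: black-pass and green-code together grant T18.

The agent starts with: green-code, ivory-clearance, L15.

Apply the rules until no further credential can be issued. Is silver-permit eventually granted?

No

silver-permit would need T34, green-permit, and L15 (Rule 5), but green-permit is never granted.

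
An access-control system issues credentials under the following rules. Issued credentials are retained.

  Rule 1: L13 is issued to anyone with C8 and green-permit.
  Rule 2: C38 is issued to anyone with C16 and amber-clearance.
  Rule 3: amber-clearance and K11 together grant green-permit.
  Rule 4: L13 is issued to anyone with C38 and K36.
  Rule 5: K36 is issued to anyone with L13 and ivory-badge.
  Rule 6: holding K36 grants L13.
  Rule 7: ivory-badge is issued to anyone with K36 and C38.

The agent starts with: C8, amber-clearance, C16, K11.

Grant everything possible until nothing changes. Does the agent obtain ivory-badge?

No

ivory-badge would need K36 and C38 (Rule 7), but K36 is never granted.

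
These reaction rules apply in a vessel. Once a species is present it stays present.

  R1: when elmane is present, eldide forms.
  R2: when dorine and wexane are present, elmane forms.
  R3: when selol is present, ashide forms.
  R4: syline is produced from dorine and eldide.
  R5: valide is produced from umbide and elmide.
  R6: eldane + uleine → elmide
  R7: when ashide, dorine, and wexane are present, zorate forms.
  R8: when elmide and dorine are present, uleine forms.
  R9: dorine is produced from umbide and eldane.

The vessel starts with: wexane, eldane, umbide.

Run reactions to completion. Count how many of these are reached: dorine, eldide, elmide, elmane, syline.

umbide and eldane present → dorine forms (R9).
dorine and wexane present → elmane forms (R2).
elmane present → eldide forms (R1).
dorine and eldide present → syline forms (R4).
dorine: reached.
eldide: reached.
elmide would need eldane and uleine (R6), but uleine never forms.
elmane: reached.
syline: reached.
Reached: dorine, eldide, elmane, and syline — 4 of the 5.

4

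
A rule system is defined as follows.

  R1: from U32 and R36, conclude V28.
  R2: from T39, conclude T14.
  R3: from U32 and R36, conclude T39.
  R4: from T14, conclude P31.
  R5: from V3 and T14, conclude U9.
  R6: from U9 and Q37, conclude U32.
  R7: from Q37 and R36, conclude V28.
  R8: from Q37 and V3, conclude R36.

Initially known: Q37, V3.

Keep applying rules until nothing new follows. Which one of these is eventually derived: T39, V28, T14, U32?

V28

From Q37 and V3, R8 gives R36.
Q37 and R36 hold, so V28 follows (R7).
U32 would need U9 and Q37 (R6), but U9 is never established. T14 would need T39 (R2), but T39 is never established. T39 would need U32 and R36 (R3), but U32 is never established.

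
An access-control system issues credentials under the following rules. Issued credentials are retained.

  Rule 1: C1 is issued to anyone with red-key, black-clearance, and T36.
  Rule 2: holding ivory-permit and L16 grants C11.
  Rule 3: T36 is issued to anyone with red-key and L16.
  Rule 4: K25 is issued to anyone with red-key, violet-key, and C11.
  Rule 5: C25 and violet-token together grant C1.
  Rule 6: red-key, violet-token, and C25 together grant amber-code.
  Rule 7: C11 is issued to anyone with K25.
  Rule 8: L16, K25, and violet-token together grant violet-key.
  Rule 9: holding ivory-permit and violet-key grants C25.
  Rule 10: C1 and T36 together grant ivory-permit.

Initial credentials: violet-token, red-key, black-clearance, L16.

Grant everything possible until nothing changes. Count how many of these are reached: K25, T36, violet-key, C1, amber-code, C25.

2

Holding red-key and L16 grants T36 (Rule 3).
Holding red-key, black-clearance, and T36 grants C1 (Rule 1).
K25 would need red-key, violet-key, and C11 (Rule 4), but violet-key is never granted.
T36: reached.
violet-key would need L16, K25, and violet-token (Rule 8), but K25 is never granted.
C1: reached.
amber-code would need red-key, violet-token, and C25 (Rule 6), but C25 is never granted.
C25 would need ivory-permit and violet-key (Rule 9), but violet-key is never granted.
Reached: T36 and C1 — 2 of the 6.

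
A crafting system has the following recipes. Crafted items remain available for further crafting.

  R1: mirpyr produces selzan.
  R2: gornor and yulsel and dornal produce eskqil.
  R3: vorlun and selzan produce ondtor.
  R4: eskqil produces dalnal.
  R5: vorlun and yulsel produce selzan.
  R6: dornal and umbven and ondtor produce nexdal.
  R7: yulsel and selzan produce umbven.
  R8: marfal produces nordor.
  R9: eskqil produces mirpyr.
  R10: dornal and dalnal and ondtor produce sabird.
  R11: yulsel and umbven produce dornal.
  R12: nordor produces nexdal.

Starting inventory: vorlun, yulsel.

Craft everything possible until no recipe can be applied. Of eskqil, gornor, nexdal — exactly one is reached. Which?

Using R5, vorlun and yulsel make selzan.
Using R3, vorlun and selzan make ondtor.
Using R7, yulsel and selzan make umbven.
yulsel and umbven → dornal (R11).
dornal and umbven and ondtor → nexdal (R6).
eskqil would need gornor, yulsel, and dornal (R2), but gornor is never obtained. No rule produces gornor, and it is not given.

nexdal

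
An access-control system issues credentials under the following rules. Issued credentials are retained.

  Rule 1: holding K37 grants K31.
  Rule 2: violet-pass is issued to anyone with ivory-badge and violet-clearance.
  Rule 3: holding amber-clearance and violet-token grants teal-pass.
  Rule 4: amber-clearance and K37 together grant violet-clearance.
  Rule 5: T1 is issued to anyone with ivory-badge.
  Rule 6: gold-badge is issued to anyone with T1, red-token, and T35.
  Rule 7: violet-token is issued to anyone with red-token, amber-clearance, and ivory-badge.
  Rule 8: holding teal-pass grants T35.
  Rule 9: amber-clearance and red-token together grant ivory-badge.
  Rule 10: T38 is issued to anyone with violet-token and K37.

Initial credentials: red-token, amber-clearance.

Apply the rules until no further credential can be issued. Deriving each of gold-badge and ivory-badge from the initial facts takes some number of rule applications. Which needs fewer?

ivory-badge

ivory-badge: Holding amber-clearance and red-token grants ivory-badge (Rule 9). [1 rule application]
gold-badge: Holding amber-clearance and red-token grants ivory-badge (Rule 9). Holding red-token, amber-clearance, and ivory-badge grants violet-token (Rule 7). Holding ivory-badge grants T1 (Rule 5). Holding amber-clearance and violet-token grants teal-pass (Rule 3). Holding teal-pass grants T35 (Rule 8). Holding T1, red-token, and T35 grants gold-badge (Rule 6). [6 rule applications]
ivory-badge needs fewer.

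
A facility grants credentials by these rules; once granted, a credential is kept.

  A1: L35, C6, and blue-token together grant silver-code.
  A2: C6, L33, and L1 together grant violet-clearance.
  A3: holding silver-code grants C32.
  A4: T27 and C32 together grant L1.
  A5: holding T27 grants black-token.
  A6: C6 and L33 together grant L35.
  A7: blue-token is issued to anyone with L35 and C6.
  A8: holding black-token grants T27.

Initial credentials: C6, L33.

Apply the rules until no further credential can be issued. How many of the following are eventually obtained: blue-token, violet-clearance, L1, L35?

2

Holding C6 and L33 grants L35 (A6).
Holding L35 and C6 grants blue-token (A7).
blue-token: reached.
violet-clearance would need C6, L33, and L1 (A2), but L1 is never granted.
L1 would need T27 and C32 (A4), but T27 is never granted.
L35: reached.
Reached: blue-token and L35 — 2 of the 4.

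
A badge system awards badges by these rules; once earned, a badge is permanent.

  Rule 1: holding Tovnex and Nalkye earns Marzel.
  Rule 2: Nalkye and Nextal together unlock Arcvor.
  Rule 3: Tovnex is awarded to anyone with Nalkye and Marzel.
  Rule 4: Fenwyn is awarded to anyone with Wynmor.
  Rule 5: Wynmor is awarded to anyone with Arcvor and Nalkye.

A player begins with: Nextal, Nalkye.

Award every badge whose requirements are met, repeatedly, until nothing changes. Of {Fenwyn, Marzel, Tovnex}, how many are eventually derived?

1

With Nalkye and Nextal, Arcvor is earned (Rule 2).
With Arcvor and Nalkye, Wynmor is earned (Rule 5).
With Wynmor, Fenwyn is earned (Rule 4).
Fenwyn: reached.
Marzel would need Tovnex and Nalkye (Rule 1), but Tovnex is never earned.
Tovnex would need Nalkye and Marzel (Rule 3), but Marzel is never earned.
Reached: Fenwyn — 1 of the 3.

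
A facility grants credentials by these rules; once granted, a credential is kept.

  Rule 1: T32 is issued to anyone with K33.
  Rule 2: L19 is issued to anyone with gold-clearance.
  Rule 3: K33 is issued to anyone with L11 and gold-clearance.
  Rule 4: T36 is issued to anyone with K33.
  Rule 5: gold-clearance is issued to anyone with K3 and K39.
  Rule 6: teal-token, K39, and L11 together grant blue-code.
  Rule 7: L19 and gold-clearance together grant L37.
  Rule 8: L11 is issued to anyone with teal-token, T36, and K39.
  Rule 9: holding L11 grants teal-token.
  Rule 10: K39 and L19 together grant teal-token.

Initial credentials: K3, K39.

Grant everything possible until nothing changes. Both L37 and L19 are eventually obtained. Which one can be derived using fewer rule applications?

L19

L19: Holding K3 and K39 grants gold-clearance (Rule 5). Holding gold-clearance grants L19 (Rule 2). [2 rule applications]
L37: Holding K3 and K39 grants gold-clearance (Rule 5). Holding gold-clearance grants L19 (Rule 2). Holding L19 and gold-clearance grants L37 (Rule 7). [3 rule applications]
L19 needs fewer.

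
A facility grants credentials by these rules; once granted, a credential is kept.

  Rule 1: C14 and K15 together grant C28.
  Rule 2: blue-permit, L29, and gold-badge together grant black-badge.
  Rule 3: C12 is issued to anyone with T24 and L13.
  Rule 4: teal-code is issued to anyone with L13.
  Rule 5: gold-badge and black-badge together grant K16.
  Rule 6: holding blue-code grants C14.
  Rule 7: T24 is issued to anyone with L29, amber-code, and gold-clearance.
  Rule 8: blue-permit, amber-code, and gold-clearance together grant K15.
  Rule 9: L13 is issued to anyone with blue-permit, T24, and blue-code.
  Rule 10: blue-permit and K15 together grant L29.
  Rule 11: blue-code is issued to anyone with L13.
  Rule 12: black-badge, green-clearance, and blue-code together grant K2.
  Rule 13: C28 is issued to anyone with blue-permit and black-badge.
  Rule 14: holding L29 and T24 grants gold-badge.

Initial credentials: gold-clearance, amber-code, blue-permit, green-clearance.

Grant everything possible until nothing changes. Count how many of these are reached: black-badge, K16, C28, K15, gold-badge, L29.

6

Holding blue-permit, amber-code, and gold-clearance grants K15 (Rule 8).
Holding blue-permit and K15 grants L29 (Rule 10).
Holding L29, amber-code, and gold-clearance grants T24 (Rule 7).
Holding L29 and T24 grants gold-badge (Rule 14).
Holding blue-permit, L29, and gold-badge grants black-badge (Rule 2).
Holding gold-badge and black-badge grants K16 (Rule 5).
Holding blue-permit and black-badge grants C28 (Rule 13).
black-badge: reached.
K16: reached.
C28: reached.
K15: reached.
gold-badge: reached.
L29: reached.
All 6 are reached.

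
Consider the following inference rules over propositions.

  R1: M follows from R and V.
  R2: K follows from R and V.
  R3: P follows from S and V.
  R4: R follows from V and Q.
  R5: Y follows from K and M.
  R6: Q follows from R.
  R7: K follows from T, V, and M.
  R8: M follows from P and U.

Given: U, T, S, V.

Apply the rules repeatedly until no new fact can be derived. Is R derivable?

R would need V and Q (R4), but Q is never established.

No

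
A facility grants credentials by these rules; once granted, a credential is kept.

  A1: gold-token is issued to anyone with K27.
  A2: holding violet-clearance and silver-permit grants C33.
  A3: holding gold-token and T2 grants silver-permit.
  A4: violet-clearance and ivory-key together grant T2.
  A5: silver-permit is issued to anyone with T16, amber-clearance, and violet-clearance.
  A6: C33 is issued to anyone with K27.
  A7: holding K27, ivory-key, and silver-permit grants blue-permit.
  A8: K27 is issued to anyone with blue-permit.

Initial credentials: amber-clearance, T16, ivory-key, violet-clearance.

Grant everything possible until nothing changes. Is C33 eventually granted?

Yes

Holding T16, amber-clearance, and violet-clearance grants silver-permit (A5).
Holding violet-clearance and silver-permit grants C33 (A2).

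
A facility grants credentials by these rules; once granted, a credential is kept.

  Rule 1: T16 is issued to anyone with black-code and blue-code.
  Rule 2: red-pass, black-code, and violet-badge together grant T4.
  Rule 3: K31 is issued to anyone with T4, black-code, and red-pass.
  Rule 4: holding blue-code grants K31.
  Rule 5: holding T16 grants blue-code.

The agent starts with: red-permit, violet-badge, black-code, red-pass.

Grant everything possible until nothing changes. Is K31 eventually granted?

Yes

Holding red-pass, black-code, and violet-badge grants T4 (Rule 2).
Holding T4, black-code, and red-pass grants K31 (Rule 3).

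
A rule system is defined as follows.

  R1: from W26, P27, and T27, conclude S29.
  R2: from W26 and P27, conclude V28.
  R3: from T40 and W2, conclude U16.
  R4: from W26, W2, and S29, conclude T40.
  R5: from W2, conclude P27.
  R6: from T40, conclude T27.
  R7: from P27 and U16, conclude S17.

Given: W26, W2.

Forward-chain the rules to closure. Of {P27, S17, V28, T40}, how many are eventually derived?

2

W2 holds, so P27 follows (R5).
From W26 and P27, R2 gives V28.
P27: reached.
S17 would need P27 and U16 (R7), but U16 is never established.
V28: reached.
T40 would need W26, W2, and S29 (R4), but S29 is never established.
Reached: P27 and V28 — 2 of the 4.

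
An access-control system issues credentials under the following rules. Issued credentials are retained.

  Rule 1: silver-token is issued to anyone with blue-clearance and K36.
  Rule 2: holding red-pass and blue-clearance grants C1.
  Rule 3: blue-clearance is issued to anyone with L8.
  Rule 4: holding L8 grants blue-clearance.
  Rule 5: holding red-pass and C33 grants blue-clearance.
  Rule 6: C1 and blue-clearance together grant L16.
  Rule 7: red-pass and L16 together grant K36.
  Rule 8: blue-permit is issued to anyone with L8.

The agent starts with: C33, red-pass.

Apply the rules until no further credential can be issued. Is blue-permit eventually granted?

blue-permit would need L8 (Rule 8), but L8 is never granted.

No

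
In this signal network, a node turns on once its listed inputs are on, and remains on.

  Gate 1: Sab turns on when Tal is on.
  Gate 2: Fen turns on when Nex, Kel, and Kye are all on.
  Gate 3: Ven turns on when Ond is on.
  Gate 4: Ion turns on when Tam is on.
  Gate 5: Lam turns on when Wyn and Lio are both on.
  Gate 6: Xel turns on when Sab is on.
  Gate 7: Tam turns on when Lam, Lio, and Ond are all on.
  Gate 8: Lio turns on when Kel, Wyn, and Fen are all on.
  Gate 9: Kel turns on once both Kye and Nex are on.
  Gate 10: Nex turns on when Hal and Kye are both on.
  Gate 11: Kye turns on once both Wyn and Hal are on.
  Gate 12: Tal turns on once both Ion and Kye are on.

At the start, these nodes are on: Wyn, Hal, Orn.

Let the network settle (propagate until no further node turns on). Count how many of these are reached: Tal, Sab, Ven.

0

Tal would need Ion and Kye (Gate 12), but Ion never turns on.
Sab would need Tal (Gate 1), but Tal never turns on.
Ven would need Ond (Gate 3), but Ond never turns on.
None of the 3 are reached.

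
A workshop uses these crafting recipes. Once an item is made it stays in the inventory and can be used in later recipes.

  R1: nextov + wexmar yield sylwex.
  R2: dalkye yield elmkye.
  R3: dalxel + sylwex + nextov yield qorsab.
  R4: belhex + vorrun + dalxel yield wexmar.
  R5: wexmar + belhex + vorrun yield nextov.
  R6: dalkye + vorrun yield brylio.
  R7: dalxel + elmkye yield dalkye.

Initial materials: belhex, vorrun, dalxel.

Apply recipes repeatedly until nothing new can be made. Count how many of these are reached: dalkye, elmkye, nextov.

Using R4, belhex, vorrun, and dalxel make wexmar.
wexmar + belhex + vorrun → nextov (R5).
dalkye would need dalxel and elmkye (R7), but elmkye is never obtained.
elmkye would need dalkye (R2), but dalkye is never obtained.
nextov: reached.
Reached: nextov — 1 of the 3.

1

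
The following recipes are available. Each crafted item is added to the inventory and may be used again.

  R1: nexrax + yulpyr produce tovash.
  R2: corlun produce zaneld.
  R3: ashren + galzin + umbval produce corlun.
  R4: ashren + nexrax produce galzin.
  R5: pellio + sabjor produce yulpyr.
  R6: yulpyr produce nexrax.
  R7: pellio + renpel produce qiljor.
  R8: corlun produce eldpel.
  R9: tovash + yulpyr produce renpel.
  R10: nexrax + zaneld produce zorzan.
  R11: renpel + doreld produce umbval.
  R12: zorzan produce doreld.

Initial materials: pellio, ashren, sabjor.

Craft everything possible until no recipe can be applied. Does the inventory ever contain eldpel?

eldpel would need corlun (R8), but corlun is never obtained.

No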